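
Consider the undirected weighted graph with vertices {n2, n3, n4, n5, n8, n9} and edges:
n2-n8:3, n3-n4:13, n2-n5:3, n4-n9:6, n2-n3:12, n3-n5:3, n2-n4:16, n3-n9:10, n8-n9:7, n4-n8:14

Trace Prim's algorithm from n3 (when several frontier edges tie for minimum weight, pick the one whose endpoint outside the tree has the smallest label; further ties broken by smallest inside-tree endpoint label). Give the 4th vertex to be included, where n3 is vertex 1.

Prim, starting at n3.
Step 1: cheapest edge leaving the tree is n3-n5 (3); add n5.
Step 2: cheapest edge leaving the tree is n2-n5 (3); add n2.
Step 3: cheapest edge leaving the tree is n2-n8 (3); add n8.
Step 4: cheapest edge leaving the tree is n8-n9 (7); add n9.
Step 5: cheapest edge leaving the tree is n4-n9 (6); add n4.
Vertex order: n3, n5, n2, n8, n9, n4. The 4th vertex is n8.

n8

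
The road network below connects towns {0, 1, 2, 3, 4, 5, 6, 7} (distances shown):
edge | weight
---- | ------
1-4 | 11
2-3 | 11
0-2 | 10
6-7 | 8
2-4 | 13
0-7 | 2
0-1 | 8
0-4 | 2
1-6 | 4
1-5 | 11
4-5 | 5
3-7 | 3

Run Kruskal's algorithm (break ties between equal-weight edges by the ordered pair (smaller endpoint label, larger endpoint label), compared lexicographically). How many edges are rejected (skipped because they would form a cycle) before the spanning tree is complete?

Kruskal: consider edges lightest-first.
0-4 (2): add — endpoints in different components.
0-7 (2): add — endpoints in different components.
3-7 (3): add — endpoints in different components.
1-6 (4): add — endpoints in different components.
4-5 (5): add — endpoints in different components.
0-1 (8): add — endpoints in different components.
6-7 (8): skip — 6 and 7 already connected.
0-2 (10): add — endpoints in different components.
Edges rejected before the tree was complete: 1.

1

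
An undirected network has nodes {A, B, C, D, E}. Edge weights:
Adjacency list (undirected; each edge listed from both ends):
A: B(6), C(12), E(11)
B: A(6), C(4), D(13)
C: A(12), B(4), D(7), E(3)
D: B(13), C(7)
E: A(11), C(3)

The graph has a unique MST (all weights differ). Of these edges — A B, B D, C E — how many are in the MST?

2

Kruskal: consider edges lightest-first.
C E (3): add. Components now {A} {B} {C,E} {D}
B C (4): add. Components now {A} {B,C,E} {D}
A B (6): add. Components now {A,B,C,E} {D}
C D (7): add. Components now {A,B,C,D,E}
MST edge set: {C E, B C, A B, C D}.
Of the listed edges, {A B, C E} are in the MST → 2.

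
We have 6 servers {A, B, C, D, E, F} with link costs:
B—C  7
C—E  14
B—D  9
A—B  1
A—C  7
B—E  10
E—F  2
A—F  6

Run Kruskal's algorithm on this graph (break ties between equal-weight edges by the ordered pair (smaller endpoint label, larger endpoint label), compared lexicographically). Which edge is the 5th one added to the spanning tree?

Kruskal's algorithm — process edges by increasing weight (ties by edge label):
A—B (1): add. Components now {A,B} {C} {D} {E} {F}
E—F (2): add. Components now {A,B} {C} {D} {E,F}
A—F (6): add. Components now {A,B,E,F} {C} {D}
A—C (7): add. Components now {A,B,C,E,F} {D}
B—C (7): skip — B and C already connected.
B—D (9): add. Components now {A,B,C,D,E,F}
The 5th edge added is B—D.

B-D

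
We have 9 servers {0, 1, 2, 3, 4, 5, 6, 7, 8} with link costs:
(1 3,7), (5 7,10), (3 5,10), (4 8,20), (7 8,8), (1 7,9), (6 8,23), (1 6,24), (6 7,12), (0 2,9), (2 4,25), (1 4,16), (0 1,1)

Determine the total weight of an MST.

Prim, starting at 1.
Step 1: frontier [0 1 1, 1 3 7, 1 7 9, 1 4 16, 1 6 24] → take 0 1 (1); add 0.
Step 2: frontier [0 2 9, 1 3 7, 1 7 9, 1 4 16, 1 6 24] → take 1 3 (7); add 3.
Step 3: frontier [0 2 9, 1 7 9, 1 4 16, 1 6 24, 3 5 10] → take 0 2 (9); add 2.
Step 4: frontier [1 7 9, 1 4 16, 1 6 24, 2 4 25, 3 5 10] → take 1 7 (9); add 7.
Step 5: frontier [1 4 16, 1 6 24, 2 4 25, 3 5 10, 7 8 8, 5 7 10, 6 7 12] → take 7 8 (8); add 8.
Step 6: frontier [1 4 16, 1 6 24, 2 4 25, 3 5 10, 5 7 10, 6 7 12, 4 8 20, 6 8 23] → take 3 5 (10); add 5.
Step 7: frontier [1 4 16, 1 6 24, 2 4 25, 6 7 12, 4 8 20, 6 8 23] → take 6 7 (12); add 6.
Step 8: frontier [1 4 16, 2 4 25, 4 8 20] → take 1 4 (16); add 4.
MST edges: 0 1, 1 3, 0 2, 1 7, 7 8, 3 5, 6 7, 1 4; total weight 1+7+9+9+8+10+12+16 = 72.

72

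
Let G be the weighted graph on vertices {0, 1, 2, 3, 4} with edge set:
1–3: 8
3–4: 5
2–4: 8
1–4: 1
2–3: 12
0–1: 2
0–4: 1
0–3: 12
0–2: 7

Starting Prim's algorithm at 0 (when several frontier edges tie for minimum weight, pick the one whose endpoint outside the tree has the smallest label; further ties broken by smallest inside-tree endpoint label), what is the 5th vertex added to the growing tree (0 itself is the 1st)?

Prim's algorithm from 0:
Step 1: frontier [0–4 1, 0–1 2, 0–2 7, 0–3 12] → take 0–4 (1); add 4.
Step 2: frontier [0–1 2, 0–2 7, 0–3 12, 1–4 1, 3–4 5, 2–4 8] → take 1–4 (1); add 1.
Step 3: frontier [0–2 7, 0–3 12, 1–3 8, 3–4 5, 2–4 8] → take 3–4 (5); add 3.
Step 4: frontier [0–2 7, 2–3 12, 2–4 8] → take 0–2 (7); add 2.
Vertex order: 0, 4, 1, 3, 2. The 5th vertex is 2.

2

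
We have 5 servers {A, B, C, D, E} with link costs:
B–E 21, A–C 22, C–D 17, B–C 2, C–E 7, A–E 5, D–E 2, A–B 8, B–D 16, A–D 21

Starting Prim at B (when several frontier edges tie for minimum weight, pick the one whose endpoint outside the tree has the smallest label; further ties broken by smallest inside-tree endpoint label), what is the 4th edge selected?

A-E

Prim, starting at B.
Step 1: frontier [B–C 2, A–B 8, B–D 16, B–E 21] → take B–C (2); add C.
Step 2: frontier [A–B 8, B–D 16, B–E 21, C–E 7, C–D 17, A–C 22] → take C–E (7); add E.
Step 3: frontier [A–B 8, B–D 16, C–D 17, A–C 22, D–E 2, A–E 5] → take D–E (2); add D.
Step 4: frontier [A–B 8, A–C 22, A–D 21, A–E 5] → take A–E (5); add A.
The 4th edge added is A–E.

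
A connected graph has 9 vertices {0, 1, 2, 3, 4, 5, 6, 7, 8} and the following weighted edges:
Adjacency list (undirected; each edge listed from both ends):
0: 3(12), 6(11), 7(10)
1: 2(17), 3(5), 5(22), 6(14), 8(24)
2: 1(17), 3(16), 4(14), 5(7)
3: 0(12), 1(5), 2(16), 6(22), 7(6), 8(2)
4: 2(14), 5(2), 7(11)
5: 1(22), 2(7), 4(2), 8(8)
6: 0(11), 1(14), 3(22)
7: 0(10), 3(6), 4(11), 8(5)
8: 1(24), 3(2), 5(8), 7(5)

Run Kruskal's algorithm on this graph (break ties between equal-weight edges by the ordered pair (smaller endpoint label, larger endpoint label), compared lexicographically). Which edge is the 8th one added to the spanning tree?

Kruskal's algorithm — process edges by increasing weight (ties by edge label):
3—8 (2): add — endpoints in different components.
4—5 (2): add — endpoints in different components.
1—3 (5): add — endpoints in different components.
7—8 (5): add — endpoints in different components.
3—7 (6): skip — 3 and 7 already connected.
2—5 (7): add — endpoints in different components.
5—8 (8): add — endpoints in different components.
0—7 (10): add — endpoints in different components.
0—6 (11): add — endpoints in different components.
The 8th edge added is 0—6.

0-6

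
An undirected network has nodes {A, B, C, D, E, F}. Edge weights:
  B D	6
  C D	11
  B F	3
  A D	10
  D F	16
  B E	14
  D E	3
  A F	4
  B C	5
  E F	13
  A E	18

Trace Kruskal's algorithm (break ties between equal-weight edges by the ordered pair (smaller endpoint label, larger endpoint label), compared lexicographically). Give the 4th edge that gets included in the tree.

B-C

Kruskal: consider edges lightest-first.
B F (3): add. Components now {A} {B,F} {C} {D} {E}
D E (3): add. Components now {A} {B,F} {C} {D,E}
A F (4): add. Components now {A,B,F} {C} {D,E}
B C (5): add. Components now {A,B,C,F} {D,E}
B D (6): add. Components now {A,B,C,D,E,F}
The 4th edge added is B C.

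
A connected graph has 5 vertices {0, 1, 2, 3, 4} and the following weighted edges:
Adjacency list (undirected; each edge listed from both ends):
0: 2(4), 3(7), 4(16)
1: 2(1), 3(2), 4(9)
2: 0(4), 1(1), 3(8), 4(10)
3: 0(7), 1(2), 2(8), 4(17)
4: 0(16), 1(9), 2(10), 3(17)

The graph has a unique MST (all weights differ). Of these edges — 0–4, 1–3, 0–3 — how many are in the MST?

Sort edges by weight, then run Kruskal:
1–2 (1): add. Components now {0} {1,2} {3} {4}
1–3 (2): add. Components now {0} {1,2,3} {4}
0–2 (4): add. Components now {0,1,2,3} {4}
0–3 (7): skip — 0 and 3 already connected.
2–3 (8): skip — 2 and 3 already connected.
1–4 (9): add. Components now {0,1,2,3,4}
MST edge set: {1–2, 1–3, 0–2, 1–4}.
Of the listed edges, {1–3} are in the MST → 1.

1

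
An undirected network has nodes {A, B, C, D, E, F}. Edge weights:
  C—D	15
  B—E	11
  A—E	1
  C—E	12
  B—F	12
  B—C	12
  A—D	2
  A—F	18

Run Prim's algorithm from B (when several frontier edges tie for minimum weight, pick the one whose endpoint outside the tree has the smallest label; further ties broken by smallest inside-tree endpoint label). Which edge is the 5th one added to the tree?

Prim, starting at B.
Step 1: frontier [B—E 11, B—C 12, B—F 12] → take B—E (11); add E.
Step 2: frontier [B—C 12, B—F 12, A—E 1, C—E 12] → take A—E (1); add A.
Step 3: frontier [A—D 2, A—F 18, B—C 12, B—F 12, C—E 12] → take A—D (2); add D.
Step 4: frontier [A—F 18, B—C 12, B—F 12, C—D 15, C—E 12] → take B—C (12); add C.
Step 5: frontier [A—F 18, B—F 12] → take B—F (12); add F.
The 5th edge added is B—F.

B-F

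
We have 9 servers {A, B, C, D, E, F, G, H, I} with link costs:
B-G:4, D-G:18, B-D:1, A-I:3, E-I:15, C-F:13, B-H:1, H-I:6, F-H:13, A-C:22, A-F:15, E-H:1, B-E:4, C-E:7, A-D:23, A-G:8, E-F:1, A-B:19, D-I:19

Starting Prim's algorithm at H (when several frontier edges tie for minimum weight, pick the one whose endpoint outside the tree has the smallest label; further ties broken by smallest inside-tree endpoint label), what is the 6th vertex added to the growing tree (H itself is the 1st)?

G

Grow the tree from H using Prim:
Step 1: cheapest edge leaving the tree is B-H (1); add B.
Step 2: cheapest edge leaving the tree is B-D (1); add D.
Step 3: cheapest edge leaving the tree is E-H (1); add E.
Step 4: cheapest edge leaving the tree is E-F (1); add F.
Step 5: cheapest edge leaving the tree is B-G (4); add G.
Step 6: cheapest edge leaving the tree is H-I (6); add I.
Step 7: cheapest edge leaving the tree is A-I (3); add A.
Step 8: cheapest edge leaving the tree is C-E (7); add C.
Vertex order: H, B, D, E, F, G, I, A, C. The 6th vertex is G.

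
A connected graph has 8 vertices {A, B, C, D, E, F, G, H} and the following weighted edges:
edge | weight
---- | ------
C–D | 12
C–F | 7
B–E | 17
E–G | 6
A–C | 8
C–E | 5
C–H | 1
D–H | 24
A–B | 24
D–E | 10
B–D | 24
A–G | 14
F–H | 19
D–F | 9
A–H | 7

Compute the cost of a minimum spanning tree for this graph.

52

Sort edges by weight, then run Kruskal:
C–H (1): add — endpoints in different components.
C–E (5): add — endpoints in different components.
E–G (6): add — endpoints in different components.
A–H (7): add — endpoints in different components.
C–F (7): add — endpoints in different components.
A–C (8): skip — A and C already connected.
D–F (9): add — endpoints in different components.
D–E (10): skip — D and E already connected.
C–D (12): skip — C and D already connected.
A–G (14): skip — A and G already connected.
B–E (17): add — endpoints in different components.
MST edges: C–H, C–E, E–G, A–H, C–F, D–F, B–E; total weight 1+5+6+7+7+9+17 = 52.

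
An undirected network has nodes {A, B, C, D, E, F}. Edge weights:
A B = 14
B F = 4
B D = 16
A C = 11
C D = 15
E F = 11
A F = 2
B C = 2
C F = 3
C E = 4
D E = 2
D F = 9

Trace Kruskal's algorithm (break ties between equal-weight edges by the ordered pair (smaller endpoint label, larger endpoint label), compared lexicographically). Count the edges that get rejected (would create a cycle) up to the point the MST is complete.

Kruskal: consider edges lightest-first.
A F (2): add — endpoints in different components.
B C (2): add — endpoints in different components.
D E (2): add — endpoints in different components.
C F (3): add — endpoints in different components.
B F (4): skip — B and F already connected.
C E (4): add — endpoints in different components.
Edges rejected before the tree was complete: 1.

1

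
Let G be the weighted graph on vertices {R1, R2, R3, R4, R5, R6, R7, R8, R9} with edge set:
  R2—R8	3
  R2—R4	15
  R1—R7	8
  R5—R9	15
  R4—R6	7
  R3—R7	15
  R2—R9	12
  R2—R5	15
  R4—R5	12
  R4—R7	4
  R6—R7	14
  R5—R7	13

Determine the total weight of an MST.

76

Grow the tree from R8 using Prim:
Step 1: frontier [R2—R8 3] → take R2—R8 (3); add R2.
Step 2: frontier [R2—R9 12, R2—R4 15, R2—R5 15] → take R2—R9 (12); add R9.
Step 3: frontier [R2—R4 15, R2—R5 15, R5—R9 15] → take R2—R4 (15); add R4.
Step 4: frontier [R2—R5 15, R4—R7 4, R4—R6 7, R4—R5 12, R5—R9 15] → take R4—R7 (4); add R7.
Step 5: frontier [R2—R5 15, R4—R6 7, R4—R5 12, R1—R7 8, R5—R7 13, R6—R7 14, R3—R7 15, R5—R9 15] → take R4—R6 (7); add R6.
Step 6: frontier [R2—R5 15, R4—R5 12, R1—R7 8, R5—R7 13, R3—R7 15, R5—R9 15] → take R1—R7 (8); add R1.
Step 7: frontier [R2—R5 15, R4—R5 12, R5—R7 13, R3—R7 15, R5—R9 15] → take R4—R5 (12); add R5.
Step 8: frontier [R3—R7 15] → take R3—R7 (15); add R3.
MST edges: R2—R8, R2—R9, R2—R4, R4—R7, R4—R6, R1—R7, R4—R5, R3—R7; total weight 3+12+15+4+7+8+12+15 = 76.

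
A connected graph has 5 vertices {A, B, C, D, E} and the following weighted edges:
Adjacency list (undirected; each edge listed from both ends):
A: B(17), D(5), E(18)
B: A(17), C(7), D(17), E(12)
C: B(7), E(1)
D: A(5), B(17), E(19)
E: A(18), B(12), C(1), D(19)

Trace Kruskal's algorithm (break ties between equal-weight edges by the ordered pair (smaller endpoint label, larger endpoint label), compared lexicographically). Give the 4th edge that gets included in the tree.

Sort edges by weight, then run Kruskal:
C E (1): add — endpoints in different components.
A D (5): add — endpoints in different components.
B C (7): add — endpoints in different components.
B E (12): skip — B and E already connected.
A B (17): add — endpoints in different components.
The 4th edge added is A B.

A-B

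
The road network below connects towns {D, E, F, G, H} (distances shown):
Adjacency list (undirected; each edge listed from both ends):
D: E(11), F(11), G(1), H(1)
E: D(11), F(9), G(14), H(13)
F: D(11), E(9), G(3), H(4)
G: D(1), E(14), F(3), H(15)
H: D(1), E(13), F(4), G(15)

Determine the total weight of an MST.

14

Kruskal: consider edges lightest-first.
D–G (1): add — endpoints in different components.
D–H (1): add — endpoints in different components.
F–G (3): add — endpoints in different components.
F–H (4): skip — F and H already connected.
E–F (9): add — endpoints in different components.
MST edges: D–G, D–H, F–G, E–F; total weight 1+1+3+9 = 14.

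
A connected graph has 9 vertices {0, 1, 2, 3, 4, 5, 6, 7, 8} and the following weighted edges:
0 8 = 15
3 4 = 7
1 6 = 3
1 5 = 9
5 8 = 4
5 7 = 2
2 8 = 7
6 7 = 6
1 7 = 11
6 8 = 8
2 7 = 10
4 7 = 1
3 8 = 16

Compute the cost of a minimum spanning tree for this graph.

45

Kruskal: consider edges lightest-first.
4 7 (1): add — endpoints in different components.
5 7 (2): add — endpoints in different components.
1 6 (3): add — endpoints in different components.
5 8 (4): add — endpoints in different components.
6 7 (6): add — endpoints in different components.
2 8 (7): add — endpoints in different components.
3 4 (7): add — endpoints in different components.
6 8 (8): skip — 6 and 8 already connected.
1 5 (9): skip — 1 and 5 already connected.
2 7 (10): skip — 2 and 7 already connected.
1 7 (11): skip — 1 and 7 already connected.
0 8 (15): add — endpoints in different components.
MST edges: 4 7, 5 7, 1 6, 5 8, 6 7, 2 8, 3 4, 0 8; total weight 1+2+3+4+6+7+7+15 = 45.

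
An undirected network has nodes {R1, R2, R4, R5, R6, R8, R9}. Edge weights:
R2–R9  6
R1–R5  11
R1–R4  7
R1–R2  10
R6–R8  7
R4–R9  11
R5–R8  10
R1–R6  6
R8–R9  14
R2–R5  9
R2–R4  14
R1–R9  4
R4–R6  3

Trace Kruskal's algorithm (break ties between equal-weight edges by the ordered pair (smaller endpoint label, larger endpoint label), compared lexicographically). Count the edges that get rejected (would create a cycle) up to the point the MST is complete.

1

Kruskal: consider edges lightest-first.
R4–R6 (3): add — endpoints in different components.
R1–R9 (4): add — endpoints in different components.
R1–R6 (6): add — endpoints in different components.
R2–R9 (6): add — endpoints in different components.
R1–R4 (7): skip — R4 and R1 already connected.
R6–R8 (7): add — endpoints in different components.
R2–R5 (9): add — endpoints in different components.
Edges rejected before the tree was complete: 1.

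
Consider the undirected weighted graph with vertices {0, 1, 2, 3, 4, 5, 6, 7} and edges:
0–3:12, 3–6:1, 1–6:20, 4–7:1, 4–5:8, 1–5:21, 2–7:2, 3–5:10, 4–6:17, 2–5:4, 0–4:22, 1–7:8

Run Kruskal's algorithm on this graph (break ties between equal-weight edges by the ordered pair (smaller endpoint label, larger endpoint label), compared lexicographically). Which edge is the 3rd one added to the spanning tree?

2-7

Kruskal: consider edges lightest-first.
3–6 (1): add — endpoints in different components.
4–7 (1): add — endpoints in different components.
2–7 (2): add — endpoints in different components.
2–5 (4): add — endpoints in different components.
1–7 (8): add — endpoints in different components.
4–5 (8): skip — 4 and 5 already connected.
3–5 (10): add — endpoints in different components.
0–3 (12): add — endpoints in different components.
The 3rd edge added is 2–7.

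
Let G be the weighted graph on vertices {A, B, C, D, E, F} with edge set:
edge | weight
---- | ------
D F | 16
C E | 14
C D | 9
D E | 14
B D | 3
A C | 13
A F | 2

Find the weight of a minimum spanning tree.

41

Prim, starting at D.
Step 1: frontier [B D 3, C D 9, D E 14, D F 16] → take B D (3); add B.
Step 2: frontier [C D 9, D E 14, D F 16] → take C D (9); add C.
Step 3: frontier [A C 13, C E 14, D E 14, D F 16] → take A C (13); add A.
Step 4: frontier [A F 2, C E 14, D E 14, D F 16] → take A F (2); add F.
Step 5: frontier [C E 14, D E 14] → take C E (14); add E.
MST edges: B D, C D, A C, A F, C E; total weight 3+9+13+2+14 = 41.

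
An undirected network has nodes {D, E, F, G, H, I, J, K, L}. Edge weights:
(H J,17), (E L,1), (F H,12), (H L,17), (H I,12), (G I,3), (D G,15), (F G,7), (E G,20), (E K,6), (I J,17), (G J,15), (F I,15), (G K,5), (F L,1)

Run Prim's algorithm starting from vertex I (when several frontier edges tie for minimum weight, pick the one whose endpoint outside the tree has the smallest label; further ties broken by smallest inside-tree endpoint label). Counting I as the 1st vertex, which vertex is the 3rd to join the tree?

K

Prim, starting at I.
Step 1: cheapest edge leaving the tree is G I (3); add G.
Step 2: cheapest edge leaving the tree is G K (5); add K.
Step 3: cheapest edge leaving the tree is E K (6); add E.
Step 4: cheapest edge leaving the tree is E L (1); add L.
Step 5: cheapest edge leaving the tree is F L (1); add F.
Step 6: cheapest edge leaving the tree is F H (12); add H.
Step 7: cheapest edge leaving the tree is D G (15); add D.
Step 8: cheapest edge leaving the tree is G J (15); add J.
Vertex order: I, G, K, E, L, F, H, D, J. The 3rd vertex is K.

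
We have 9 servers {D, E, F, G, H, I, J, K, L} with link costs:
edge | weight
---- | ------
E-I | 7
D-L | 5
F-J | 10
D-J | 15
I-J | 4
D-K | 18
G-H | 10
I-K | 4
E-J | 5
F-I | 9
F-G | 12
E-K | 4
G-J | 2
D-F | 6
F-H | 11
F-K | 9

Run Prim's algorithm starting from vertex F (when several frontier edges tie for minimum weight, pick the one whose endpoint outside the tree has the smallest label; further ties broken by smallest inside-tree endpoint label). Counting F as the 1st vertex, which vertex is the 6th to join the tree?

G

Grow the tree from F using Prim:
Step 1: cheapest edge leaving the tree is D-F (6); add D.
Step 2: cheapest edge leaving the tree is D-L (5); add L.
Step 3: cheapest edge leaving the tree is F-I (9); add I.
Step 4: cheapest edge leaving the tree is I-J (4); add J.
Step 5: cheapest edge leaving the tree is G-J (2); add G.
Step 6: cheapest edge leaving the tree is I-K (4); add K.
Step 7: cheapest edge leaving the tree is E-K (4); add E.
Step 8: cheapest edge leaving the tree is G-H (10); add H.
Vertex order: F, D, L, I, J, G, K, E, H. The 6th vertex is G.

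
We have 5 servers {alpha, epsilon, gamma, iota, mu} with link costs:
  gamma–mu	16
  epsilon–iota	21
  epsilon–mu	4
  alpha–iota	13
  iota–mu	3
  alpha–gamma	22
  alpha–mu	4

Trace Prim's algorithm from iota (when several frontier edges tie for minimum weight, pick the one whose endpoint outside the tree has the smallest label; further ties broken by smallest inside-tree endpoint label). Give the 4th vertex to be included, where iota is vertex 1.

Prim, starting at iota.
Step 1: cheapest edge leaving the tree is iota–mu (3); add mu.
Step 2: cheapest edge leaving the tree is alpha–mu (4); add alpha.
Step 3: cheapest edge leaving the tree is epsilon–mu (4); add epsilon.
Step 4: cheapest edge leaving the tree is gamma–mu (16); add gamma.
Vertex order: iota, mu, alpha, epsilon, gamma. The 4th vertex is epsilon.

epsilon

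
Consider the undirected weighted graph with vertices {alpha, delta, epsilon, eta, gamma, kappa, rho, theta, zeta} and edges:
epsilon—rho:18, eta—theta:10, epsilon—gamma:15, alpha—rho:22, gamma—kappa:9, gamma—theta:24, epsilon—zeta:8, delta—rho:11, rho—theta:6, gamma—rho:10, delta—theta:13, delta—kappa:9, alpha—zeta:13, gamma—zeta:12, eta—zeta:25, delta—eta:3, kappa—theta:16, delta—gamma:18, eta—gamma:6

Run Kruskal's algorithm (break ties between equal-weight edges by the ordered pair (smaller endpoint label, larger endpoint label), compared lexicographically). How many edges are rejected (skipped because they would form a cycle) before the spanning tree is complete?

Kruskal's algorithm — process edges by increasing weight (ties by edge label):
delta—eta (3): add — endpoints in different components.
eta—gamma (6): add — endpoints in different components.
rho—theta (6): add — endpoints in different components.
epsilon—zeta (8): add — endpoints in different components.
delta—kappa (9): add — endpoints in different components.
gamma—kappa (9): skip — gamma and kappa already connected.
eta—theta (10): add — endpoints in different components.
gamma—rho (10): skip — gamma and rho already connected.
delta—rho (11): skip — delta and rho already connected.
gamma—zeta (12): add — endpoints in different components.
alpha—zeta (13): add — endpoints in different components.
Edges rejected before the tree was complete: 3.

3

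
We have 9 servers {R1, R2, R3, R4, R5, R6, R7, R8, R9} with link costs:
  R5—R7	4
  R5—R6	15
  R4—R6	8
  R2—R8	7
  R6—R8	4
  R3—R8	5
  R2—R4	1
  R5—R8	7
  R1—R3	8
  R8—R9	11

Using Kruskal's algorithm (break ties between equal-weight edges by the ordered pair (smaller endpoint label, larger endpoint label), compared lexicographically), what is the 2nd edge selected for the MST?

R5-R7

Kruskal's algorithm — process edges by increasing weight (ties by edge label):
R2—R4 (1): add — endpoints in different components.
R5—R7 (4): add — endpoints in different components.
R6—R8 (4): add — endpoints in different components.
R3—R8 (5): add — endpoints in different components.
R2—R8 (7): add — endpoints in different components.
R5—R8 (7): add — endpoints in different components.
R1—R3 (8): add — endpoints in different components.
R4—R6 (8): skip — R6 and R4 already connected.
R8—R9 (11): add — endpoints in different components.
The 2nd edge added is R5—R7.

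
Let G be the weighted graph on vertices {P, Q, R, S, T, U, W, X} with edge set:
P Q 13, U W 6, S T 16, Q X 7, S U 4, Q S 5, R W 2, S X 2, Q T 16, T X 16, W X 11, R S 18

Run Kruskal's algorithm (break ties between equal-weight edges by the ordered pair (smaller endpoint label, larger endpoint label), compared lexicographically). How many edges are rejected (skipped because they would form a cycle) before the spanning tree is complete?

2

Kruskal: consider edges lightest-first.
R W (2): add — endpoints in different components.
S X (2): add — endpoints in different components.
S U (4): add — endpoints in different components.
Q S (5): add — endpoints in different components.
U W (6): add — endpoints in different components.
Q X (7): skip — X and Q already connected.
W X (11): skip — X and W already connected.
P Q (13): add — endpoints in different components.
Q T (16): add — endpoints in different components.
Edges rejected before the tree was complete: 2.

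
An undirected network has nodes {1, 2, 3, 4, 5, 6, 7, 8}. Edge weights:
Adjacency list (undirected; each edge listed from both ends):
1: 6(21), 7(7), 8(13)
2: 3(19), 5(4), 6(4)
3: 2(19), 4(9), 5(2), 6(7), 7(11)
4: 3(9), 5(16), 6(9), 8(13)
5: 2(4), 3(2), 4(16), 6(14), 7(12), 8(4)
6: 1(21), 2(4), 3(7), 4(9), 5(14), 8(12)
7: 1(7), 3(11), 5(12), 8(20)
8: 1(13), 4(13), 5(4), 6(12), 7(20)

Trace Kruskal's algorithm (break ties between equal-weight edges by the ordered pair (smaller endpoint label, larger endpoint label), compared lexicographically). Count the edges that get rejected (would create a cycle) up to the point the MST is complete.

2

Sort edges by weight, then run Kruskal:
3 5 (2): add — endpoints in different components.
2 5 (4): add — endpoints in different components.
2 6 (4): add — endpoints in different components.
5 8 (4): add — endpoints in different components.
1 7 (7): add — endpoints in different components.
3 6 (7): skip — 3 and 6 already connected.
3 4 (9): add — endpoints in different components.
4 6 (9): skip — 4 and 6 already connected.
3 7 (11): add — endpoints in different components.
Edges rejected before the tree was complete: 2.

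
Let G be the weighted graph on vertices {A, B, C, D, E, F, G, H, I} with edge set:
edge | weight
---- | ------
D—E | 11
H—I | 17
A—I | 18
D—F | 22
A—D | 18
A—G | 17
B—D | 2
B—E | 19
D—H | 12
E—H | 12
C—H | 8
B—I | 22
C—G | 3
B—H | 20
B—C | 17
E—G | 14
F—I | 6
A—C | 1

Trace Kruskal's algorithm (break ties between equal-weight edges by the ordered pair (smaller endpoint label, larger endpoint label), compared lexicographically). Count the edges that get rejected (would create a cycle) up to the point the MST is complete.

4

Kruskal's algorithm — process edges by increasing weight (ties by edge label):
A—C (1): add — endpoints in different components.
B—D (2): add — endpoints in different components.
C—G (3): add — endpoints in different components.
F—I (6): add — endpoints in different components.
C—H (8): add — endpoints in different components.
D—E (11): add — endpoints in different components.
D—H (12): add — endpoints in different components.
E—H (12): skip — E and H already connected.
E—G (14): skip — E and G already connected.
A—G (17): skip — A and G already connected.
B—C (17): skip — B and C already connected.
H—I (17): add — endpoints in different components.
Edges rejected before the tree was complete: 4.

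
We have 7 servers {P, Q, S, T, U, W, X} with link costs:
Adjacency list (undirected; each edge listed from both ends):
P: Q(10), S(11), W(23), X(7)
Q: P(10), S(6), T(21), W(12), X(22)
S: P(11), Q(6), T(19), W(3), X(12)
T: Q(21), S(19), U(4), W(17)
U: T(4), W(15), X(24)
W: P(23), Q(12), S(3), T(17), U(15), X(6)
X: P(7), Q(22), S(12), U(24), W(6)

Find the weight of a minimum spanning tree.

Grow the tree from S using Prim:
Step 1: cheapest edge leaving the tree is S—W (3); add W.
Step 2: cheapest edge leaving the tree is Q—S (6); add Q.
Step 3: cheapest edge leaving the tree is W—X (6); add X.
Step 4: cheapest edge leaving the tree is P—X (7); add P.
Step 5: cheapest edge leaving the tree is U—W (15); add U.
Step 6: cheapest edge leaving the tree is T—U (4); add T.
MST edges: S—W, Q—S, W—X, P—X, U—W, T—U; total weight 3+6+6+7+15+4 = 41.

41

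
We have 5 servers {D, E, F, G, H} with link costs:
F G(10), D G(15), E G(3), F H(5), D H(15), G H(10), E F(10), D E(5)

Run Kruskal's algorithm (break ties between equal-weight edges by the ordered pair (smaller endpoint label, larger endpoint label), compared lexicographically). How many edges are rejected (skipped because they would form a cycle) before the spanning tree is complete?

Sort edges by weight, then run Kruskal:
E G (3): add. Components now {D} {E,G} {F} {H}
D E (5): add. Components now {D,E,G} {F} {H}
F H (5): add. Components now {D,E,G} {F,H}
E F (10): add. Components now {D,E,F,G,H}
Edges rejected before the tree was complete: 0.

0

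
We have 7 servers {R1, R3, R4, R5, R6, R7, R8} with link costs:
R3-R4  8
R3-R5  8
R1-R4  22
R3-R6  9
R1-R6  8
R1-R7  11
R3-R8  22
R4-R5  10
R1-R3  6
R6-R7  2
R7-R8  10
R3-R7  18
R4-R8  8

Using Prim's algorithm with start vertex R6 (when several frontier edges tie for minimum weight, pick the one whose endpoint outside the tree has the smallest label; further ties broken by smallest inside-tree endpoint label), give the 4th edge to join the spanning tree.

R3-R4

Prim's algorithm from R6:
Step 1: cheapest edge leaving the tree is R6-R7 (2); add R7.
Step 2: cheapest edge leaving the tree is R1-R6 (8); add R1.
Step 3: cheapest edge leaving the tree is R1-R3 (6); add R3.
Step 4: cheapest edge leaving the tree is R3-R4 (8); add R4.
Step 5: cheapest edge leaving the tree is R3-R5 (8); add R5.
Step 6: cheapest edge leaving the tree is R4-R8 (8); add R8.
The 4th edge added is R3-R4.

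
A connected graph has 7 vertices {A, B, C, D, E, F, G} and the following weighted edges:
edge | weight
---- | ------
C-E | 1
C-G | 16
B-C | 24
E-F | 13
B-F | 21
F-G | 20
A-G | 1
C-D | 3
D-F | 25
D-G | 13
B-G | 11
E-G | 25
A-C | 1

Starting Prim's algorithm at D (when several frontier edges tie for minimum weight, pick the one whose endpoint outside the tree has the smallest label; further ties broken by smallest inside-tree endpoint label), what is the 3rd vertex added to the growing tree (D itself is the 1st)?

Prim, starting at D.
Step 1: cheapest edge leaving the tree is C-D (3); add C.
Step 2: cheapest edge leaving the tree is A-C (1); add A.
Step 3: cheapest edge leaving the tree is C-E (1); add E.
Step 4: cheapest edge leaving the tree is A-G (1); add G.
Step 5: cheapest edge leaving the tree is B-G (11); add B.
Step 6: cheapest edge leaving the tree is E-F (13); add F.
Vertex order: D, C, A, E, G, B, F. The 3rd vertex is A.

A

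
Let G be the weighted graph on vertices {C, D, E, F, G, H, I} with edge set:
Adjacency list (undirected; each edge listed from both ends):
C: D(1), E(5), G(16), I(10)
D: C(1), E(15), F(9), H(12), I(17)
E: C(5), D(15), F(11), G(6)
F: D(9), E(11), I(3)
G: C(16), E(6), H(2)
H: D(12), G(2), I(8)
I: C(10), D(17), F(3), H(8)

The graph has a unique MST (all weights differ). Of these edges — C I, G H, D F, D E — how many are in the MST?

1

Sort edges by weight, then run Kruskal:
C D (1): add. Components now {C,D} {E} {F} {G} {H} {I}
G H (2): add. Components now {C,D} {E} {F} {G,H} {I}
F I (3): add. Components now {C,D} {E} {F,I} {G,H}
C E (5): add. Components now {C,D,E} {F,I} {G,H}
E G (6): add. Components now {C,D,E,G,H} {F,I}
H I (8): add. Components now {C,D,E,F,G,H,I}
MST edge set: {C D, G H, F I, C E, E G, H I}.
Of the listed edges, {G H} are in the MST → 1.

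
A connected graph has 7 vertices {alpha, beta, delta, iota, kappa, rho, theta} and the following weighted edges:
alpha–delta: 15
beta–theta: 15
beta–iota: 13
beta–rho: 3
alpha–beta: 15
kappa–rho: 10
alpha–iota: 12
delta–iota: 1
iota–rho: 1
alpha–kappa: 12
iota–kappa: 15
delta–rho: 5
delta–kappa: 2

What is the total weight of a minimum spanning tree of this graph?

34

Prim's algorithm from delta:
Step 1: cheapest edge leaving the tree is delta–iota (1); add iota.
Step 2: cheapest edge leaving the tree is iota–rho (1); add rho.
Step 3: cheapest edge leaving the tree is delta–kappa (2); add kappa.
Step 4: cheapest edge leaving the tree is beta–rho (3); add beta.
Step 5: cheapest edge leaving the tree is alpha–iota (12); add alpha.
Step 6: cheapest edge leaving the tree is beta–theta (15); add theta.
MST edges: delta–iota, iota–rho, delta–kappa, beta–rho, alpha–iota, beta–theta; total weight 1+1+2+3+12+15 = 34.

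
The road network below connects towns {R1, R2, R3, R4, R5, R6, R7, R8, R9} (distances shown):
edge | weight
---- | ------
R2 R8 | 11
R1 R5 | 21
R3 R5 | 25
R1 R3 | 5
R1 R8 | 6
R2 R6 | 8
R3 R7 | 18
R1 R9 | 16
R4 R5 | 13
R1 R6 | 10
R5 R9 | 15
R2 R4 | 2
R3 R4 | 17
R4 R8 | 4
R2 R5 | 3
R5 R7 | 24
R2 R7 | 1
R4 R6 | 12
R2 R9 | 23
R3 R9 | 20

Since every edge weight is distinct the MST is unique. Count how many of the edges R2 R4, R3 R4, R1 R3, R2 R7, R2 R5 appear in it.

4

Kruskal's algorithm — process edges by increasing weight (ties by edge label):
R2 R7 (1): add — endpoints in different components.
R2 R4 (2): add — endpoints in different components.
R2 R5 (3): add — endpoints in different components.
R4 R8 (4): add — endpoints in different components.
R1 R3 (5): add — endpoints in different components.
R1 R8 (6): add — endpoints in different components.
R2 R6 (8): add — endpoints in different components.
R1 R6 (10): skip — R6 and R1 already connected.
R2 R8 (11): skip — R8 and R2 already connected.
R4 R6 (12): skip — R4 and R6 already connected.
R4 R5 (13): skip — R4 and R5 already connected.
R5 R9 (15): add — endpoints in different components.
MST edge set: {R2 R7, R2 R4, R2 R5, R4 R8, R1 R3, R1 R8, R2 R6, R5 R9}.
Of the listed edges, {R2 R4, R1 R3, R2 R7, R2 R5} are in the MST → 4.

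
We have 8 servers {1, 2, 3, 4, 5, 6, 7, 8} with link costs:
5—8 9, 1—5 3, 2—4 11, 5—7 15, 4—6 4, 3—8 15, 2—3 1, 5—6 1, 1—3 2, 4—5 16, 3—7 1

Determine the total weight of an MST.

Prim, starting at 5.
Step 1: frontier [5—6 1, 1—5 3, 5—8 9, 5—7 15, 4—5 16] → take 5—6 (1); add 6.
Step 2: frontier [1—5 3, 5—8 9, 5—7 15, 4—5 16, 4—6 4] → take 1—5 (3); add 1.
Step 3: frontier [1—3 2, 5—8 9, 5—7 15, 4—5 16, 4—6 4] → take 1—3 (2); add 3.
Step 4: frontier [2—3 1, 3—7 1, 3—8 15, 5—8 9, 5—7 15, 4—5 16, 4—6 4] → take 2—3 (1); add 2.
Step 5: frontier [2—4 11, 3—7 1, 3—8 15, 5—8 9, 5—7 15, 4—5 16, 4—6 4] → take 3—7 (1); add 7.
Step 6: frontier [2—4 11, 3—8 15, 5—8 9, 4—5 16, 4—6 4] → take 4—6 (4); add 4.
Step 7: frontier [3—8 15, 5—8 9] → take 5—8 (9); add 8.
MST edges: 5—6, 1—5, 1—3, 2—3, 3—7, 4—6, 5—8; total weight 1+3+2+1+1+4+9 = 21.

21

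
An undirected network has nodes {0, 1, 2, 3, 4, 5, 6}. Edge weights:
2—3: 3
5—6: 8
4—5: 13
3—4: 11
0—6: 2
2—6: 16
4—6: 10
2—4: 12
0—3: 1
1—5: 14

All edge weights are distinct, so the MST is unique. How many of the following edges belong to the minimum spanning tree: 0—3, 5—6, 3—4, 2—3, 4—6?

4

Sort edges by weight, then run Kruskal:
0—3 (1): add — endpoints in different components.
0—6 (2): add — endpoints in different components.
2—3 (3): add — endpoints in different components.
5—6 (8): add — endpoints in different components.
4—6 (10): add — endpoints in different components.
3—4 (11): skip — 3 and 4 already connected.
2—4 (12): skip — 2 and 4 already connected.
4—5 (13): skip — 4 and 5 already connected.
1—5 (14): add — endpoints in different components.
MST edge set: {0—3, 0—6, 2—3, 5—6, 4—6, 1—5}.
Of the listed edges, {0—3, 5—6, 2—3, 4—6} are in the MST → 4.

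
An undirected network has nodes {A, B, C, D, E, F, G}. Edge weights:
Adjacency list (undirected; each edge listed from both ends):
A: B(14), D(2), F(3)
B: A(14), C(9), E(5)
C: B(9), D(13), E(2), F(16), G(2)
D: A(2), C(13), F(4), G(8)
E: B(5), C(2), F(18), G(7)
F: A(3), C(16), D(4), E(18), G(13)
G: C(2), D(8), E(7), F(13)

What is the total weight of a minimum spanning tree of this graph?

Grow the tree from B using Prim:
Step 1: frontier [B–E 5, B–C 9, A–B 14] → take B–E (5); add E.
Step 2: frontier [B–C 9, A–B 14, C–E 2, E–G 7, E–F 18] → take C–E (2); add C.
Step 3: frontier [A–B 14, C–G 2, C–D 13, C–F 16, E–G 7, E–F 18] → take C–G (2); add G.
Step 4: frontier [A–B 14, C–D 13, C–F 16, E–F 18, D–G 8, F–G 13] → take D–G (8); add D.
Step 5: frontier [A–B 14, C–F 16, A–D 2, D–F 4, E–F 18, F–G 13] → take A–D (2); add A.
Step 6: frontier [A–F 3, C–F 16, D–F 4, E–F 18, F–G 13] → take A–F (3); add F.
MST edges: B–E, C–E, C–G, D–G, A–D, A–F; total weight 5+2+2+8+2+3 = 22.

22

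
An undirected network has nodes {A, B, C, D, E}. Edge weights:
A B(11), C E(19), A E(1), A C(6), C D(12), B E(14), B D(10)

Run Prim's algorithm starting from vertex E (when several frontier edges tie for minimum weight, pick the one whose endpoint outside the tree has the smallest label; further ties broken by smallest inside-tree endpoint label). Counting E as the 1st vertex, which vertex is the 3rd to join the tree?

C

Prim, starting at E.
Step 1: cheapest edge leaving the tree is A E (1); add A.
Step 2: cheapest edge leaving the tree is A C (6); add C.
Step 3: cheapest edge leaving the tree is A B (11); add B.
Step 4: cheapest edge leaving the tree is B D (10); add D.
Vertex order: E, A, C, B, D. The 3rd vertex is C.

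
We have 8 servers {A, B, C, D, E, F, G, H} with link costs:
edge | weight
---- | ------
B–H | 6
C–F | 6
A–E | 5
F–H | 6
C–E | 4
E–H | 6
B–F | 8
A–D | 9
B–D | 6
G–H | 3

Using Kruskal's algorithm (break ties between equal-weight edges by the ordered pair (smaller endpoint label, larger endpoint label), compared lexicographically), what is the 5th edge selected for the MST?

Sort edges by weight, then run Kruskal:
G–H (3): add — endpoints in different components.
C–E (4): add — endpoints in different components.
A–E (5): add — endpoints in different components.
B–D (6): add — endpoints in different components.
B–H (6): add — endpoints in different components.
C–F (6): add — endpoints in different components.
E–H (6): add — endpoints in different components.
The 5th edge added is B–H.

B-H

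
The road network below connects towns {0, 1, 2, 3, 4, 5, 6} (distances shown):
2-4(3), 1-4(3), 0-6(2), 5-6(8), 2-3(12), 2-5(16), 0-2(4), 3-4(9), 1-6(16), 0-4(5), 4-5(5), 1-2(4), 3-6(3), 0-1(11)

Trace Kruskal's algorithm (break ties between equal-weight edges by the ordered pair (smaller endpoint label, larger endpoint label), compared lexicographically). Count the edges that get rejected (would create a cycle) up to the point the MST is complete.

Kruskal: consider edges lightest-first.
0-6 (2): add — endpoints in different components.
1-4 (3): add — endpoints in different components.
2-4 (3): add — endpoints in different components.
3-6 (3): add — endpoints in different components.
0-2 (4): add — endpoints in different components.
1-2 (4): skip — 1 and 2 already connected.
0-4 (5): skip — 0 and 4 already connected.
4-5 (5): add — endpoints in different components.
Edges rejected before the tree was complete: 2.

2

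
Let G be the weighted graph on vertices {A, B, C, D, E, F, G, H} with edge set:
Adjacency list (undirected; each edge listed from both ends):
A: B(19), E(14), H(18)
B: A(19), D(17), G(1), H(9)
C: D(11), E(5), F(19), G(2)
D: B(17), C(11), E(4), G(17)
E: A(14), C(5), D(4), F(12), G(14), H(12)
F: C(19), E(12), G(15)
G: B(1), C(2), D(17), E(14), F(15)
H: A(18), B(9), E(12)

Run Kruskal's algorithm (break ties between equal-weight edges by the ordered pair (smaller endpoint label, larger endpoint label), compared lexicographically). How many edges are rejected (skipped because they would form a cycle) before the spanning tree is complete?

2

Kruskal: consider edges lightest-first.
B G (1): add — endpoints in different components.
C G (2): add — endpoints in different components.
D E (4): add — endpoints in different components.
C E (5): add — endpoints in different components.
B H (9): add — endpoints in different components.
C D (11): skip — C and D already connected.
E F (12): add — endpoints in different components.
E H (12): skip — E and H already connected.
A E (14): add — endpoints in different components.
Edges rejected before the tree was complete: 2.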